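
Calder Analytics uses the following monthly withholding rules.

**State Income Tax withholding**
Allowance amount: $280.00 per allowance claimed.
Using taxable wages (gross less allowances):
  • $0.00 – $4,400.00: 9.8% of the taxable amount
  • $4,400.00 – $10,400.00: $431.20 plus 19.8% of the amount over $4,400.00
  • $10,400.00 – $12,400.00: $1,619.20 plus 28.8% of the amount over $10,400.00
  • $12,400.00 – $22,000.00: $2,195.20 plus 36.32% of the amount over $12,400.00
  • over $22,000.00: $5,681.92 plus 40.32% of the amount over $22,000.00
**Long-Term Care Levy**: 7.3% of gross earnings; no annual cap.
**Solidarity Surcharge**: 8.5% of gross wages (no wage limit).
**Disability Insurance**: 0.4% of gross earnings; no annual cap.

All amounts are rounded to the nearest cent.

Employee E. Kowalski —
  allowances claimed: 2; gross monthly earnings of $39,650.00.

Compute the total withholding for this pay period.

$18,995.91

State Income Tax: taxable = $39,650.00 − 2×$280.00 = $39,090.00
  $5,681.92 + 40.32% × ($39,090.00 − $22,000.00) = $5,681.92 + 40.32% × $17,090.00 = $12,572.61
Long-Term Care Levy: 7.3% × $39,650.00 = $2,894.45
Solidarity Surcharge: 8.5% × $39,650.00 = $3,370.25
Disability Insurance: 0.4% × $39,650.00 = $158.60
Total: $12,572.61 + $2,894.45 + $3,370.25 + $158.60 = $18,995.91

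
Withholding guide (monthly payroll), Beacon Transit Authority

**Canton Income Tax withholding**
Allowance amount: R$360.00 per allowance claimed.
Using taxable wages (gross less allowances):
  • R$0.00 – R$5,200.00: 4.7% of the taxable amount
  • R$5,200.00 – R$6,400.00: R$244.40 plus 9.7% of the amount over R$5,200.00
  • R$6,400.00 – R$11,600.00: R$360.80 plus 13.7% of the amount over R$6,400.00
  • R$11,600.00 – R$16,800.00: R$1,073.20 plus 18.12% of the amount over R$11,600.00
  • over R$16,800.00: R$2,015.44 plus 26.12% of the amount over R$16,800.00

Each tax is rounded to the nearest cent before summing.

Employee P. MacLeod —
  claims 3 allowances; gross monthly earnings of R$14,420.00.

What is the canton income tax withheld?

R$1,388.49

Canton Income Tax: taxable = R$14,420.00 − 3×R$360.00 = R$13,340.00
  R$1,073.20 + 18.12% × (R$13,340.00 − R$11,600.00) = R$1,073.20 + 18.12% × R$1,740.00 = R$1,388.49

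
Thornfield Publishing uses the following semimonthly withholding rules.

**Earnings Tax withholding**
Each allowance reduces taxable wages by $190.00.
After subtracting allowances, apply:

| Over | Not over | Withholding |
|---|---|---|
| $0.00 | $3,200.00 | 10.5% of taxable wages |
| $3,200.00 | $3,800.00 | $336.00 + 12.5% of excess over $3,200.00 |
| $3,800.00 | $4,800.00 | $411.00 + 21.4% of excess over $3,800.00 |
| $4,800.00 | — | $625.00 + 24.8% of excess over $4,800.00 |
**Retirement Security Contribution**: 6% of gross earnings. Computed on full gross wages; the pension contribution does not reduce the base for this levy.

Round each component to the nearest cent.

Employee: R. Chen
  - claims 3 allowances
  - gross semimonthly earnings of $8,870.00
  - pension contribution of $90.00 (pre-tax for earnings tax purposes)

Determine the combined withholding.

Earnings Tax: taxable = $8,870.00 − $90.00 − 3×$190.00 = $8,210.00
  $625.00 + 24.8% × ($8,210.00 − $4,800.00) = $625.00 + 24.8% × $3,410.00 = $1,470.68
Retirement Security Contribution: 6% × $8,870.00 = $532.20
Total: $1,470.68 + $532.20 = $2,002.88

$2,002.88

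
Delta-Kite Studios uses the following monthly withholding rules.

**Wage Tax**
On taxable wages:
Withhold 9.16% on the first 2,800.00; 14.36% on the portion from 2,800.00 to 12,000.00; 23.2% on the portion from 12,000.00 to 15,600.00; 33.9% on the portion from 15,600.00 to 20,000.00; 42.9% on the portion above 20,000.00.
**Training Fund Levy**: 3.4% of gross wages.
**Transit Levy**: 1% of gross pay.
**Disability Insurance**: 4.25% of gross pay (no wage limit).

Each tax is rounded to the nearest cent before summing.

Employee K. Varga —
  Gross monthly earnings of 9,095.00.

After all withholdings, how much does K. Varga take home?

7,147.84

Wage Tax: taxable = 9,095.00
  256.48 + 14.36% × (9,095.00 − 2,800.00) = 256.48 + 14.36% × 6,295.00 = 1,160.44
Training Fund Levy: 3.4% × 9,095.00 = 309.23
Transit Levy: 1% × 9,095.00 = 90.95
Disability Insurance: 4.25% × 9,095.00 = 386.54
Total withheld: 1,160.44 + 309.23 + 90.95 + 386.54 = 1,947.16
Net pay: 9,095.00 − 1,947.16 = 7,147.84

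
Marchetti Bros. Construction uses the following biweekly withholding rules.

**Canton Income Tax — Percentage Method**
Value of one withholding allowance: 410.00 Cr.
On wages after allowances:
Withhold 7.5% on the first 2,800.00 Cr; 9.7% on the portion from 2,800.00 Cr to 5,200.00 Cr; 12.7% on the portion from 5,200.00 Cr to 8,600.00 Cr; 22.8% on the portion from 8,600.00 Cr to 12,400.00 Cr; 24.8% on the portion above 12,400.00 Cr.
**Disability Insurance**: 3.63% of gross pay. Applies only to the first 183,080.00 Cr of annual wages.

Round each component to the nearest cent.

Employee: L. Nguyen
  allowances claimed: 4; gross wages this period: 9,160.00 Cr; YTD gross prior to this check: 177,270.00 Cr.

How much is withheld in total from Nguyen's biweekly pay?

948.34 Cr

Canton Income Tax: taxable = 9,160.00 Cr − 4×410.00 Cr = 7,520.00 Cr
  442.80 Cr + 12.7% × (7,520.00 Cr − 5,200.00 Cr) = 442.80 Cr + 12.7% × 2,320.00 Cr = 737.44 Cr
Disability Insurance: cap 183,080.00 Cr − YTD 177,270.00 Cr = 5,810.00 Cr subject; 3.63% × 5,810.00 Cr = 210.90 Cr
Total: 737.44 Cr + 210.90 Cr = 948.34 Cr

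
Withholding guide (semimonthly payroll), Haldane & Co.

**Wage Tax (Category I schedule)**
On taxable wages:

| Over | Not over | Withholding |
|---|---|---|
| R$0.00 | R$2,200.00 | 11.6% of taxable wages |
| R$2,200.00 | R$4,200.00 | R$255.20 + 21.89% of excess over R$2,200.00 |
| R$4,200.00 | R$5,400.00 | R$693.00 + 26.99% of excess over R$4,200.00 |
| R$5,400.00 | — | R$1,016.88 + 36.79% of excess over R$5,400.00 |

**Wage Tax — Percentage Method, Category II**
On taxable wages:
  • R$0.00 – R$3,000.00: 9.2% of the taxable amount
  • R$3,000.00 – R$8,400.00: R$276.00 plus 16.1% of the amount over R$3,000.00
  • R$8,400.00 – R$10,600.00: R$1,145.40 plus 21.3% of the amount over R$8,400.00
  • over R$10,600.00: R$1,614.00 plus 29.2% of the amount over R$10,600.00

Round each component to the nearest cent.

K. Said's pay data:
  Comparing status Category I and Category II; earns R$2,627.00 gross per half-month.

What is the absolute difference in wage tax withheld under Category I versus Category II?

R$106.99

Wage Tax (Category I): taxable = R$2,627.00
  R$255.20 + 21.89% × (R$2,627.00 − R$2,200.00) = R$255.20 + 21.89% × R$427.00 = R$348.67
Wage Tax (Category II): taxable = R$2,627.00
  9.2% × R$2,627.00 = R$241.68
Difference: |R$348.67 − R$241.68| = R$106.99 (higher under Category I)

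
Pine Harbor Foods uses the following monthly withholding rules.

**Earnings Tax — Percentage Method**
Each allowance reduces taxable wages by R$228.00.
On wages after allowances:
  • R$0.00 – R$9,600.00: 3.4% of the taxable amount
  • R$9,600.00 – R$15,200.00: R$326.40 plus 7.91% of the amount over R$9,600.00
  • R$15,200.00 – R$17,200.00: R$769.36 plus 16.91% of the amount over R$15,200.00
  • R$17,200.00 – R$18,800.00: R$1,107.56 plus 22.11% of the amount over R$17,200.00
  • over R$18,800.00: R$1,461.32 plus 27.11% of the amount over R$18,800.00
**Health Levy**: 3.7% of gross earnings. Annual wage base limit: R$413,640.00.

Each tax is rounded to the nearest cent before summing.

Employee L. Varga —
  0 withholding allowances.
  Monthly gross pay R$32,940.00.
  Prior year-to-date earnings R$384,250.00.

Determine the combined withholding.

Earnings Tax: taxable = R$32,940.00
  R$1,461.32 + 27.11% × (R$32,940.00 − R$18,800.00) = R$1,461.32 + 27.11% × R$14,140.00 = R$5,294.67
Health Levy: cap R$413,640.00 − YTD R$384,250.00 = R$29,390.00 subject; 3.7% × R$29,390.00 = R$1,087.43
Total: R$5,294.67 + R$1,087.43 = R$6,382.10

R$6,382.10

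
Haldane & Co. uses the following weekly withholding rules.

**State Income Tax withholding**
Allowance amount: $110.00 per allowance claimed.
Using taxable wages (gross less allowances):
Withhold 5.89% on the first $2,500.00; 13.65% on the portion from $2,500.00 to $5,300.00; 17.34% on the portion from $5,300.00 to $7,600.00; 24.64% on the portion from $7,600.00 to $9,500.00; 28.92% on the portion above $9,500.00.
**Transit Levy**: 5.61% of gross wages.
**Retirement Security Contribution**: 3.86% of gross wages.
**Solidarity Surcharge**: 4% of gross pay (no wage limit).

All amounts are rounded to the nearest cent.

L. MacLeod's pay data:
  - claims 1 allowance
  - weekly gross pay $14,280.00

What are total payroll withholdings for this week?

State Income Tax: taxable = $14,280.00 − 1×$110.00 = $14,170.00
  $1,396.43 + 28.92% × ($14,170.00 − $9,500.00) = $1,396.43 + 28.92% × $4,670.00 = $2,746.99
Transit Levy: 5.61% × $14,280.00 = $801.11
Retirement Security Contribution: 3.86% × $14,280.00 = $551.21
Solidarity Surcharge: 4% × $14,280.00 = $571.20
Total: $2,746.99 + $801.11 + $551.21 + $571.20 = $4,670.51

$4,670.51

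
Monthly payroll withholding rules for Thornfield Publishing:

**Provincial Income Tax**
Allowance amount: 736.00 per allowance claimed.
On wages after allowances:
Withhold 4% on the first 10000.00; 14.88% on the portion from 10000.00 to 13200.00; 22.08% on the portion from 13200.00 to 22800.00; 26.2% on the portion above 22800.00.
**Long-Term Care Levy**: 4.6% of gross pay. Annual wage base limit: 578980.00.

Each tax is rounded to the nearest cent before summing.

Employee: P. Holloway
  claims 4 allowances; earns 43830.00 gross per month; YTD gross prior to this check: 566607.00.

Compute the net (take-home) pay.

35526.47

Provincial Income Tax: taxable = 43830.00 − 4×736.00 = 40886.00
  2995.84 + 26.2% × (40886.00 − 22800.00) = 2995.84 + 26.2% × 18086.00 = 7734.37
Long-Term Care Levy: cap 578980.00 − YTD 566607.00 = 12373.00 subject; 4.6% × 12373.00 = 569.16
Total withheld: 7734.37 + 569.16 = 8303.53
Net pay: 43830.00 − 8303.53 = 35526.47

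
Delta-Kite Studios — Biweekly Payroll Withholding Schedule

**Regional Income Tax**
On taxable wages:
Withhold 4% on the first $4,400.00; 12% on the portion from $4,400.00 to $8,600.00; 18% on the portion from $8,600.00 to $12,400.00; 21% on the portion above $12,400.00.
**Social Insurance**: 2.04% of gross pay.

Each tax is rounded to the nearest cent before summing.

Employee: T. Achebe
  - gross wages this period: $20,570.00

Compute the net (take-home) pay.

Regional Income Tax: taxable = $20,570.00
  $1,364.00 + 21% × ($20,570.00 − $12,400.00) = $1,364.00 + 21% × $8,170.00 = $3,079.70
Social Insurance: 2.04% × $20,570.00 = $419.63
Total withheld: $3,079.70 + $419.63 = $3,499.33
Net pay: $20,570.00 − $3,499.33 = $17,070.67

$17,070.67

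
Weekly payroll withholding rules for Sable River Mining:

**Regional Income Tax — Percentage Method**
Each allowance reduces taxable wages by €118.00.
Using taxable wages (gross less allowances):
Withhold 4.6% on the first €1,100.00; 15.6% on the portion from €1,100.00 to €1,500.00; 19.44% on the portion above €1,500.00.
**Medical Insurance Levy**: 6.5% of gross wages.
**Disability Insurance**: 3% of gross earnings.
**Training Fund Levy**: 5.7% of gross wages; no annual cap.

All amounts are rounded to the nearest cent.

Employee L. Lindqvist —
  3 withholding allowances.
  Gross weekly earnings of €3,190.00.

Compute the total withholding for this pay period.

Regional Income Tax: taxable = €3,190.00 − 3×€118.00 = €2,836.00
  €113.00 + 19.44% × (€2,836.00 − €1,500.00) = €113.00 + 19.44% × €1,336.00 = €372.72
Medical Insurance Levy: 6.5% × €3,190.00 = €207.35
Disability Insurance: 3% × €3,190.00 = €95.70
Training Fund Levy: 5.7% × €3,190.00 = €181.83
Total: €372.72 + €207.35 + €95.70 + €181.83 = €857.60

€857.60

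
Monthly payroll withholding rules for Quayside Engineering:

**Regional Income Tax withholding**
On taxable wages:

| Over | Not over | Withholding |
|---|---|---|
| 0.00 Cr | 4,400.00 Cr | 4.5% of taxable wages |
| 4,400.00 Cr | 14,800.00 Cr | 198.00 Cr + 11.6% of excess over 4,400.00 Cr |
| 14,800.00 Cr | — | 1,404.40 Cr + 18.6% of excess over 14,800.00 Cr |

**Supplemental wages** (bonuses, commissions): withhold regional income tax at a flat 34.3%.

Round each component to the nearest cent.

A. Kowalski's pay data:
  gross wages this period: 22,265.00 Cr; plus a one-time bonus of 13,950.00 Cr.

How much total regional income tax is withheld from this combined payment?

Regional Income Tax: taxable = 22,265.00 Cr
  1,404.40 Cr + 18.6% × (22,265.00 Cr − 14,800.00 Cr) = 1,404.40 Cr + 18.6% × 7,465.00 Cr = 2,792.89 Cr
Supplemental (34.3% flat on bonus): 34.3% × 13,950.00 Cr = 4,784.85 Cr
Total regional income tax: 2,792.89 Cr + 4,784.85 Cr = 7,577.74 Cr

7,577.74 Cr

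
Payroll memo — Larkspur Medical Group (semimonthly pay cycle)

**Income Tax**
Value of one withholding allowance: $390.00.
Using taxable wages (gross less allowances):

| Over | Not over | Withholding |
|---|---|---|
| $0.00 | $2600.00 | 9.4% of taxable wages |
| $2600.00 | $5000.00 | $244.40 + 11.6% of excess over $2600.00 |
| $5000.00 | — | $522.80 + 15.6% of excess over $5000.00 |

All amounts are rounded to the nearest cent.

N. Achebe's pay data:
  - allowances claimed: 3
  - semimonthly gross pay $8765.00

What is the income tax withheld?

$927.62

Income Tax: taxable = $8765.00 − 3×$390.00 = $7595.00
  $522.80 + 15.6% × ($7595.00 − $5000.00) = $522.80 + 15.6% × $2595.00 = $927.62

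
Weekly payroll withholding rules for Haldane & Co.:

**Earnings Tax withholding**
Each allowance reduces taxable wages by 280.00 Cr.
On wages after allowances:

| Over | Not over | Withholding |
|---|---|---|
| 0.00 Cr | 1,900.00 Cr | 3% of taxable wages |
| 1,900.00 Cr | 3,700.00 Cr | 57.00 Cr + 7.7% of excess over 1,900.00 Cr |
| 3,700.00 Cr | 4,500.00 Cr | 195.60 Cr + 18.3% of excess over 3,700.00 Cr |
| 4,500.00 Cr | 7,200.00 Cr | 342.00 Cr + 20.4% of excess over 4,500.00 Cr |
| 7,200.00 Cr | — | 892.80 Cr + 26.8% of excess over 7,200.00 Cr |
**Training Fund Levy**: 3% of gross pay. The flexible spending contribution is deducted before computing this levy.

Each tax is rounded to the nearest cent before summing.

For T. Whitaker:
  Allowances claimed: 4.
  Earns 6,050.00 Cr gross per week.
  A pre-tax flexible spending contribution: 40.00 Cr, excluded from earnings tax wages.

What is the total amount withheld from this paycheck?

Earnings Tax: taxable = 6,050.00 Cr − 40.00 Cr − 4×280.00 Cr = 4,890.00 Cr
  342.00 Cr + 20.4% × (4,890.00 Cr − 4,500.00 Cr) = 342.00 Cr + 20.4% × 390.00 Cr = 421.56 Cr
Training Fund Levy: 3% × 6,010.00 Cr = 180.30 Cr
Total: 421.56 Cr + 180.30 Cr = 601.86 Cr

601.86 Cr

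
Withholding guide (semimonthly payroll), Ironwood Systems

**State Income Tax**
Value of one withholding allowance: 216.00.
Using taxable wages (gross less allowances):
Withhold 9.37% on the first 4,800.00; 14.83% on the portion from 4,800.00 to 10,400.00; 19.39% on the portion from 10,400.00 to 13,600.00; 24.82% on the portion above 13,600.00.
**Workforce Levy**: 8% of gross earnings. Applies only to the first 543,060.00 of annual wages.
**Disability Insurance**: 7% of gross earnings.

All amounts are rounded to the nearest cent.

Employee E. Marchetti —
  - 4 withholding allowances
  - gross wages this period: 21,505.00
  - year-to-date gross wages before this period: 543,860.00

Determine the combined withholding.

State Income Tax: taxable = 21,505.00 − 4×216.00 = 20,641.00
  1,900.72 + 24.82% × (20,641.00 − 13,600.00) = 1,900.72 + 24.82% × 7,041.00 = 3,648.30
Workforce Levy: YTD 543,860.00 ≥ cap 543,060.00 → 0.00
Disability Insurance: 7% × 21,505.00 = 1,505.35
Total: 3,648.30 + 0.00 + 1,505.35 = 5,153.65

5,153.65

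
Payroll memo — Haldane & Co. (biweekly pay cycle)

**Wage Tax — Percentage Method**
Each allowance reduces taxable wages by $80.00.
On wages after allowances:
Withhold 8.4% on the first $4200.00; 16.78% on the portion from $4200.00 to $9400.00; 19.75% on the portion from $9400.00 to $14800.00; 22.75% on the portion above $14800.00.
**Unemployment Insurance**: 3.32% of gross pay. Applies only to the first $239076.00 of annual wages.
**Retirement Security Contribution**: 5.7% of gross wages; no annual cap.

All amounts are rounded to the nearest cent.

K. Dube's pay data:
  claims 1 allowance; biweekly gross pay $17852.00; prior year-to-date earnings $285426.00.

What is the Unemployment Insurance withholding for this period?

Unemployment Insurance: YTD $285426.00 ≥ cap $239076.00 → $0.00

$0.00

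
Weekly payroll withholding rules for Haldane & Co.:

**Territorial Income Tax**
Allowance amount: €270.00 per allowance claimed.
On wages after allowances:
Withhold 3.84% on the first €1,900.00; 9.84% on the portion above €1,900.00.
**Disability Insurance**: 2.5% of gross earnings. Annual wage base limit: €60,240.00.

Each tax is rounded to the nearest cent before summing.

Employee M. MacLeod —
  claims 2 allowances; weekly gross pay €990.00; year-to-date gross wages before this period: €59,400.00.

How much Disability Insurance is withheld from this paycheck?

Disability Insurance: cap €60,240.00 − YTD €59,400.00 = €840.00 subject; 2.5% × €840.00 = €21.00

€21.00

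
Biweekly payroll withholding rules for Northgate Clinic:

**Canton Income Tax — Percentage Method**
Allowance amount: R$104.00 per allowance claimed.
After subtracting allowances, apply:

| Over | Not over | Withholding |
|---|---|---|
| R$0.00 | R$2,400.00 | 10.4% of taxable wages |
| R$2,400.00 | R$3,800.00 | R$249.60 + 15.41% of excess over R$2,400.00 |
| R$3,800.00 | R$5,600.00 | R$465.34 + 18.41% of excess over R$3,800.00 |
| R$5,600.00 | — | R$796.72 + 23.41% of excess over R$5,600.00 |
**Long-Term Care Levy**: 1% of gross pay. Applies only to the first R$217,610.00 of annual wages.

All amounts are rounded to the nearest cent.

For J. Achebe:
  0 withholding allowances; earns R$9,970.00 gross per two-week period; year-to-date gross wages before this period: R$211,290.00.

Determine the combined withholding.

Canton Income Tax: taxable = R$9,970.00
  R$796.72 + 23.41% × (R$9,970.00 − R$5,600.00) = R$796.72 + 23.41% × R$4,370.00 = R$1,819.74
Long-Term Care Levy: cap R$217,610.00 − YTD R$211,290.00 = R$6,320.00 subject; 1% × R$6,320.00 = R$63.20
Total: R$1,819.74 + R$63.20 = R$1,882.94

R$1,882.94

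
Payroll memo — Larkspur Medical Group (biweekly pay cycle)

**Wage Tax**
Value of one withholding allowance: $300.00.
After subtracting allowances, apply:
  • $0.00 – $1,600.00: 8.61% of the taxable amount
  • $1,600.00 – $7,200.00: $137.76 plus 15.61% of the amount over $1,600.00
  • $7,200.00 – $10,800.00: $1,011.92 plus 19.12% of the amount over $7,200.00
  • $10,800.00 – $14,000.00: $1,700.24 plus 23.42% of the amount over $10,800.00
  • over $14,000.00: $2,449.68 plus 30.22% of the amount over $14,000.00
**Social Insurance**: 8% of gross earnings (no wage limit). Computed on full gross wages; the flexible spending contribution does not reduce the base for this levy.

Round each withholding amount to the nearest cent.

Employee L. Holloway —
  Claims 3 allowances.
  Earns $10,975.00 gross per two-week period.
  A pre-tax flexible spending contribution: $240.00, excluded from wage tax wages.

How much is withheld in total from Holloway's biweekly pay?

$2,393.73

Wage Tax: taxable = $10,975.00 − $240.00 − 3×$300.00 = $9,835.00
  $1,011.92 + 19.12% × ($9,835.00 − $7,200.00) = $1,011.92 + 19.12% × $2,635.00 = $1,515.73
Social Insurance: 8% × $10,975.00 = $878.00
Total: $1,515.73 + $878.00 = $2,393.73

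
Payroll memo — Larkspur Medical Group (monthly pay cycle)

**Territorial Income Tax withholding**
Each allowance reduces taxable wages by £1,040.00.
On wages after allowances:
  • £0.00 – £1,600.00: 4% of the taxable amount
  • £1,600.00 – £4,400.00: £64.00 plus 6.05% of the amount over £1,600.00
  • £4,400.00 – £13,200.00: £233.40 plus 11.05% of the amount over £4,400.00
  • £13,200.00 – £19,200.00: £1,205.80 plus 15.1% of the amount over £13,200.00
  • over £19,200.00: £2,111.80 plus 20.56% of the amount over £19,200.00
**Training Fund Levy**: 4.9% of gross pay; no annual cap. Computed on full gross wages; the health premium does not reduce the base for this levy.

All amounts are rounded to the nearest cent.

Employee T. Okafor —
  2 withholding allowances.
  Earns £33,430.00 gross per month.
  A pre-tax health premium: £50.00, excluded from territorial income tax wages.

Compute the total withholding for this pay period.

£6,237.63

Territorial Income Tax: taxable = £33,430.00 − £50.00 − 2×£1,040.00 = £31,300.00
  £2,111.80 + 20.56% × (£31,300.00 − £19,200.00) = £2,111.80 + 20.56% × £12,100.00 = £4,599.56
Training Fund Levy: 4.9% × £33,430.00 = £1,638.07
Total: £4,599.56 + £1,638.07 = £6,237.63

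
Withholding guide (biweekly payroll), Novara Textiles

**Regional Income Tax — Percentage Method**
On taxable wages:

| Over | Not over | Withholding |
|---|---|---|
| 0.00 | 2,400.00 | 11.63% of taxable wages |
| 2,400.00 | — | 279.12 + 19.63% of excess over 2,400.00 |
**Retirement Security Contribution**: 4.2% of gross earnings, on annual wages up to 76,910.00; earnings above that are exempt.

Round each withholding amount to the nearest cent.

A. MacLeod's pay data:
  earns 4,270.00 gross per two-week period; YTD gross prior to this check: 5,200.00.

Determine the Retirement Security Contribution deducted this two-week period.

Retirement Security Contribution: 4.2% × 4,270.00 = 179.34

179.34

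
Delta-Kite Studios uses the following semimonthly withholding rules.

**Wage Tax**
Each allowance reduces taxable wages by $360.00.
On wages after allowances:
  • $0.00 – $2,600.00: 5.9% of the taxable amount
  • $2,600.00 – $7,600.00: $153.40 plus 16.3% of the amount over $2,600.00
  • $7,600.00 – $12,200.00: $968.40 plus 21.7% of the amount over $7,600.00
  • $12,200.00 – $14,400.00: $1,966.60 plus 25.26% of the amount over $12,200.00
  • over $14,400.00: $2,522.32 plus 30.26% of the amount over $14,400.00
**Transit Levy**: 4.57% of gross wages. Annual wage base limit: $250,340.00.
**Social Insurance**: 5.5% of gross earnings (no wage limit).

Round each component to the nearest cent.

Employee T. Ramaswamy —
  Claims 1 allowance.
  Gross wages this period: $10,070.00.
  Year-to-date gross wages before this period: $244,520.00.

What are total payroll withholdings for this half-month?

Wage Tax: taxable = $10,070.00 − 1×$360.00 = $9,710.00
  $968.40 + 21.7% × ($9,710.00 − $7,600.00) = $968.40 + 21.7% × $2,110.00 = $1,426.27
Transit Levy: cap $250,340.00 − YTD $244,520.00 = $5,820.00 subject; 4.57% × $5,820.00 = $265.97
Social Insurance: 5.5% × $10,070.00 = $553.85
Total: $1,426.27 + $265.97 + $553.85 = $2,246.09

$2,246.09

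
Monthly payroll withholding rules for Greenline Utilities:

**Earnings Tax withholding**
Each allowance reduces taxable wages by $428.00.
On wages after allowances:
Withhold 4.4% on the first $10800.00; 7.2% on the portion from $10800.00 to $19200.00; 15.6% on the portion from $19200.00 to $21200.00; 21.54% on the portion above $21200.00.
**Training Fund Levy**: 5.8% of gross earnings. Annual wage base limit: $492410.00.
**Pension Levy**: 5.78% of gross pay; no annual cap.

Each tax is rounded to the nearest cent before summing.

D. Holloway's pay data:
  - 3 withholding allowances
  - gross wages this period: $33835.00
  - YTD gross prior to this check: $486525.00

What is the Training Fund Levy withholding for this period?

$341.33

Training Fund Levy: cap $492410.00 − YTD $486525.00 = $5885.00 subject; 5.8% × $5885.00 = $341.33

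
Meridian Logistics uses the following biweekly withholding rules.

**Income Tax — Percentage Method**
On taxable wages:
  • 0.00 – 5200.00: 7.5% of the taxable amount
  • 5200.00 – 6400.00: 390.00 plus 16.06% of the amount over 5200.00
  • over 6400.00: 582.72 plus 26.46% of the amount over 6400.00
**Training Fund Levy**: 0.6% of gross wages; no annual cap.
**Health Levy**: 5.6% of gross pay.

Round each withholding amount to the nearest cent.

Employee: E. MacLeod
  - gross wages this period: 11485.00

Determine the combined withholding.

Income Tax: taxable = 11485.00
  582.72 + 26.46% × (11485.00 − 6400.00) = 582.72 + 26.46% × 5085.00 = 1928.21
Training Fund Levy: 0.6% × 11485.00 = 68.91
Health Levy: 5.6% × 11485.00 = 643.16
Total: 1928.21 + 68.91 + 643.16 = 2640.28

2640.28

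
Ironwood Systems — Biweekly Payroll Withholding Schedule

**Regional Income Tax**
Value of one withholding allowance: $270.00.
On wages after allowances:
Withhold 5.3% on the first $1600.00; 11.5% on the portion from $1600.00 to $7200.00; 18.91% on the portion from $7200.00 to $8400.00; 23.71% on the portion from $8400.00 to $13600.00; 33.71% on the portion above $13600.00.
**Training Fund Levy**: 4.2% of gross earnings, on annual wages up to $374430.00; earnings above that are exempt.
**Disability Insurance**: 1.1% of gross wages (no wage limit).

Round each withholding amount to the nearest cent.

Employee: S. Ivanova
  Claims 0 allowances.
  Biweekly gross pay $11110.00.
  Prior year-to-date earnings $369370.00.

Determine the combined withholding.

Regional Income Tax: taxable = $11110.00
  $955.72 + 23.71% × ($11110.00 − $8400.00) = $955.72 + 23.71% × $2710.00 = $1598.26
Training Fund Levy: cap $374430.00 − YTD $369370.00 = $5060.00 subject; 4.2% × $5060.00 = $212.52
Disability Insurance: 1.1% × $11110.00 = $122.21
Total: $1598.26 + $212.52 + $122.21 = $1932.99

$1932.99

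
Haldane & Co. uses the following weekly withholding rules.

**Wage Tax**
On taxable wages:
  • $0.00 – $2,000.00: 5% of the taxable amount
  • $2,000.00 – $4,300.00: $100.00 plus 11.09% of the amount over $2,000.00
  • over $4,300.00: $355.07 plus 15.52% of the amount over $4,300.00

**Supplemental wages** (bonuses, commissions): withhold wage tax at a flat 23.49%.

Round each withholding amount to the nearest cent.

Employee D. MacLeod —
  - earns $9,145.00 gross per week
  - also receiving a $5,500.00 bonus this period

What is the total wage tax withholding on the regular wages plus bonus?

Wage Tax: taxable = $9,145.00
  $355.07 + 15.52% × ($9,145.00 − $4,300.00) = $355.07 + 15.52% × $4,845.00 = $1,107.01
Supplemental (23.49% flat on bonus): 23.49% × $5,500.00 = $1,291.95
Total wage tax: $1,107.01 + $1,291.95 = $2,398.96

$2,398.96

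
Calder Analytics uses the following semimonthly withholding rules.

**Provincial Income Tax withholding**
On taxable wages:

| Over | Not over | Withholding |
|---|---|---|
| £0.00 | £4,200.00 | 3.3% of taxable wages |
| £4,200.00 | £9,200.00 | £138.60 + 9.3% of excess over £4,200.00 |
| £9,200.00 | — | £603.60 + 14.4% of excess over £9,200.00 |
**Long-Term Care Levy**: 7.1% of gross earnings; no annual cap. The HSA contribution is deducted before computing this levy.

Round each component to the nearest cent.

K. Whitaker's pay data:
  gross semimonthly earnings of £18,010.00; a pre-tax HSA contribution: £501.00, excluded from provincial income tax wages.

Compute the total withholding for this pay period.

Provincial Income Tax: taxable = £18,010.00 − £501.00 = £17,509.00
  £603.60 + 14.4% × (£17,509.00 − £9,200.00) = £603.60 + 14.4% × £8,309.00 = £1,800.10
Long-Term Care Levy: 7.1% × £17,509.00 = £1,243.14
Total: £1,800.10 + £1,243.14 = £3,043.24

£3,043.24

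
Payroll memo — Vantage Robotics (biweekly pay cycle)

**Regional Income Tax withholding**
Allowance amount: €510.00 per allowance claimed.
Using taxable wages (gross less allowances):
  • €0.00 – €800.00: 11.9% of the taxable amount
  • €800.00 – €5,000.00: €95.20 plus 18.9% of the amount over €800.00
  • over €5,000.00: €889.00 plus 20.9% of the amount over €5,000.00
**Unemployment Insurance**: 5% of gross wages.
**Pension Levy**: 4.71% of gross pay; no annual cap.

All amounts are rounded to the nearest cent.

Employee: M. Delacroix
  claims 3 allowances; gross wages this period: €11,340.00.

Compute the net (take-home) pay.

Regional Income Tax: taxable = €11,340.00 − 3×€510.00 = €9,810.00
  €889.00 + 20.9% × (€9,810.00 − €5,000.00) = €889.00 + 20.9% × €4,810.00 = €1,894.29
Unemployment Insurance: 5% × €11,340.00 = €567.00
Pension Levy: 4.71% × €11,340.00 = €534.11
Total withheld: €1,894.29 + €567.00 + €534.11 = €2,995.40
Net pay: €11,340.00 − €2,995.40 = €8,344.60

€8,344.60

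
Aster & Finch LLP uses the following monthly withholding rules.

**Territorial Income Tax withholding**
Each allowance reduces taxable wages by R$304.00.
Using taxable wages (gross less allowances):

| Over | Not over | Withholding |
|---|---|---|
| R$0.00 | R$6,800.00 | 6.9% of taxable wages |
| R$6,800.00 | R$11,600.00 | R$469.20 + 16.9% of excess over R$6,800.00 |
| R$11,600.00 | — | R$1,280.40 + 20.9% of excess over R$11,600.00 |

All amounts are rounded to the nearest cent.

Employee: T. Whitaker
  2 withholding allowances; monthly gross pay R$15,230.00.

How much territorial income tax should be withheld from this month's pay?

R$1,912.00

Territorial Income Tax: taxable = R$15,230.00 − 2×R$304.00 = R$14,622.00
  R$1,280.40 + 20.9% × (R$14,622.00 − R$11,600.00) = R$1,280.40 + 20.9% × R$3,022.00 = R$1,912.00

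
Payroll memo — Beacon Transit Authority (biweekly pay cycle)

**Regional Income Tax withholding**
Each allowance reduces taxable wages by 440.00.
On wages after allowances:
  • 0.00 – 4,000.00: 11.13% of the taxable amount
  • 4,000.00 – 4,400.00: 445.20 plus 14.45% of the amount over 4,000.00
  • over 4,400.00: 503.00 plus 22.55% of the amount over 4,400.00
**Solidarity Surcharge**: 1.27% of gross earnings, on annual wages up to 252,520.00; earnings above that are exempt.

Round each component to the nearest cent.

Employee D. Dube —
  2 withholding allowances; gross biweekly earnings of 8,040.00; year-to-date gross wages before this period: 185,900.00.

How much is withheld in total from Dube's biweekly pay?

1,227.49

Regional Income Tax: taxable = 8,040.00 − 2×440.00 = 7,160.00
  503.00 + 22.55% × (7,160.00 − 4,400.00) = 503.00 + 22.55% × 2,760.00 = 1,125.38
Solidarity Surcharge: 1.27% × 8,040.00 = 102.11
Total: 1,125.38 + 102.11 = 1,227.49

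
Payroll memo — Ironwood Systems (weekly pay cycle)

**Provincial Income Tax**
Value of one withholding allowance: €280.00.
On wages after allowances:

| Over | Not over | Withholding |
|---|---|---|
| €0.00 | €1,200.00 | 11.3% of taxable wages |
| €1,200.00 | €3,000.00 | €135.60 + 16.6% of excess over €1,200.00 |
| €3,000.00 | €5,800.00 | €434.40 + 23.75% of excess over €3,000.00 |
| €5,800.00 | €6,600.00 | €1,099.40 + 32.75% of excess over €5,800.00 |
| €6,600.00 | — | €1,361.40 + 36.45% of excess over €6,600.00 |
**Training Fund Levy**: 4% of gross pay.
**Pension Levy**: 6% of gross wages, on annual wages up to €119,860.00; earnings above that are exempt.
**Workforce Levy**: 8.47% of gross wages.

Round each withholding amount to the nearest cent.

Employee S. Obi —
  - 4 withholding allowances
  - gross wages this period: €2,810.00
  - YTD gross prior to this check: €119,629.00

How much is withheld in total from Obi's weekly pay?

Provincial Income Tax: taxable = €2,810.00 − 4×€280.00 = €1,690.00
  €135.60 + 16.6% × (€1,690.00 − €1,200.00) = €135.60 + 16.6% × €490.00 = €216.94
Training Fund Levy: 4% × €2,810.00 = €112.40
Pension Levy: cap €119,860.00 − YTD €119,629.00 = €231.00 subject; 6% × €231.00 = €13.86
Workforce Levy: 8.47% × €2,810.00 = €238.01
Total: €216.94 + €112.40 + €13.86 + €238.01 = €581.21

€581.21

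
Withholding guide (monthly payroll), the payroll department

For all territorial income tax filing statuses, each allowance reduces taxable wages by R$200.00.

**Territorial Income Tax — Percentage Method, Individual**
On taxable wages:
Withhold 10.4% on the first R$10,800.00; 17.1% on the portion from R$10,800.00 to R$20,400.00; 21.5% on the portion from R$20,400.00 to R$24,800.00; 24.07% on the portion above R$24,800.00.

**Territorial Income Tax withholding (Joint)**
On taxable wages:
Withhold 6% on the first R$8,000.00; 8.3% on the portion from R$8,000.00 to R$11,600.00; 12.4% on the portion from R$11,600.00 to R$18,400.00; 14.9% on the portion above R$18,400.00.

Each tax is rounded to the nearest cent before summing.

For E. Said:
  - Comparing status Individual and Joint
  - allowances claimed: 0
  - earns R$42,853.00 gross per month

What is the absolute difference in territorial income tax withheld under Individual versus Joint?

R$2,790.66

Territorial Income Tax (Individual): taxable = R$42,853.00
  R$3,710.80 + 24.07% × (R$42,853.00 − R$24,800.00) = R$3,710.80 + 24.07% × R$18,053.00 = R$8,056.16
Territorial Income Tax (Joint): taxable = R$42,853.00
  R$1,622.00 + 14.9% × (R$42,853.00 − R$18,400.00) = R$1,622.00 + 14.9% × R$24,453.00 = R$5,265.50
Difference: |R$8,056.16 − R$5,265.50| = R$2,790.66 (higher under Individual)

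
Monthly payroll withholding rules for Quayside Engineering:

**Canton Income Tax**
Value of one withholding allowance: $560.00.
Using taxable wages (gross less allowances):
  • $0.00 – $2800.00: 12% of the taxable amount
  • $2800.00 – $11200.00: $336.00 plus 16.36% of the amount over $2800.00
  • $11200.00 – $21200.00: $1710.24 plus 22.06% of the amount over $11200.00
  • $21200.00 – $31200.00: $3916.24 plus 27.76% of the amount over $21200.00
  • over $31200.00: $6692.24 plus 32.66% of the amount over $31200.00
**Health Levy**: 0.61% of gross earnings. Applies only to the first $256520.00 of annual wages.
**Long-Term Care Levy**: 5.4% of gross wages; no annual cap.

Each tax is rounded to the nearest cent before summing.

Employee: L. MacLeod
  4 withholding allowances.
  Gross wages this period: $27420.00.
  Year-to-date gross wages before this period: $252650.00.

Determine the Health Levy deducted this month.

$23.61

Health Levy: cap $256520.00 − YTD $252650.00 = $3870.00 subject; 0.61% × $3870.00 = $23.61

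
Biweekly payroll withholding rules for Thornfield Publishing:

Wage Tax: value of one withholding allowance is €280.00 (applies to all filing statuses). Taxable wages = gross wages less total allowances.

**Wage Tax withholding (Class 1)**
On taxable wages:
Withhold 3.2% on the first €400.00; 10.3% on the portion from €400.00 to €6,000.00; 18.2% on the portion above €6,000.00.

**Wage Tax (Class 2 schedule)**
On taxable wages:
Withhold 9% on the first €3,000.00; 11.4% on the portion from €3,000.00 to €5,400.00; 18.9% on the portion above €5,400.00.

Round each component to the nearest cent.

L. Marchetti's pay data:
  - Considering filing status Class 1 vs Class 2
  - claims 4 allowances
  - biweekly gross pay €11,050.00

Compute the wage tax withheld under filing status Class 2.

Wage Tax (Class 2): taxable = €11,050.00 − 4×€280.00 = €9,930.00
  €543.60 + 18.9% × (€9,930.00 − €5,400.00) = €543.60 + 18.9% × €4,530.00 = €1,399.77

€1,399.77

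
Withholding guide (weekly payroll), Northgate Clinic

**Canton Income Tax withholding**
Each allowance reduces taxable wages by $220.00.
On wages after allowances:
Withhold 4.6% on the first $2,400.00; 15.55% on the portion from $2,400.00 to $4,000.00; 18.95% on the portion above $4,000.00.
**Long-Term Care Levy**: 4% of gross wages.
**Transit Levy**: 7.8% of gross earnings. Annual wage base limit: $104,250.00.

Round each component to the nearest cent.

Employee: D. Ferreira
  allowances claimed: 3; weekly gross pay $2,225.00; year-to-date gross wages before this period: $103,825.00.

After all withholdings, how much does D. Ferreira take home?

Canton Income Tax: taxable = $2,225.00 − 3×$220.00 = $1,565.00
  4.6% × $1,565.00 = $71.99
Long-Term Care Levy: 4% × $2,225.00 = $89.00
Transit Levy: cap $104,250.00 − YTD $103,825.00 = $425.00 subject; 7.8% × $425.00 = $33.15
Total withheld: $71.99 + $89.00 + $33.15 = $194.14
Net pay: $2,225.00 − $194.14 = $2,030.86

$2,030.86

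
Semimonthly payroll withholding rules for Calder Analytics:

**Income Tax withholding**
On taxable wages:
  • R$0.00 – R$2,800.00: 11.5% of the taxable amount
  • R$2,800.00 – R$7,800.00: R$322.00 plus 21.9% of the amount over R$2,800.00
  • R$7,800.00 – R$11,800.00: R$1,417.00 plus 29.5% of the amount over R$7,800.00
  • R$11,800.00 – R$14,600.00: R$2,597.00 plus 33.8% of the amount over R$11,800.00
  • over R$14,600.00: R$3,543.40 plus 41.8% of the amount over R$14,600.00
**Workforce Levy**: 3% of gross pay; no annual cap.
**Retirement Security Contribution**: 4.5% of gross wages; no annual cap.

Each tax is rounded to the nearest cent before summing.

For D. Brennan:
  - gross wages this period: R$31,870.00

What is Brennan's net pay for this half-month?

R$18,717.49

Income Tax: taxable = R$31,870.00
  R$3,543.40 + 41.8% × (R$31,870.00 − R$14,600.00) = R$3,543.40 + 41.8% × R$17,270.00 = R$10,762.26
Workforce Levy: 3% × R$31,870.00 = R$956.10
Retirement Security Contribution: 4.5% × R$31,870.00 = R$1,434.15
Total withheld: R$10,762.26 + R$956.10 + R$1,434.15 = R$13,152.51
Net pay: R$31,870.00 − R$13,152.51 = R$18,717.49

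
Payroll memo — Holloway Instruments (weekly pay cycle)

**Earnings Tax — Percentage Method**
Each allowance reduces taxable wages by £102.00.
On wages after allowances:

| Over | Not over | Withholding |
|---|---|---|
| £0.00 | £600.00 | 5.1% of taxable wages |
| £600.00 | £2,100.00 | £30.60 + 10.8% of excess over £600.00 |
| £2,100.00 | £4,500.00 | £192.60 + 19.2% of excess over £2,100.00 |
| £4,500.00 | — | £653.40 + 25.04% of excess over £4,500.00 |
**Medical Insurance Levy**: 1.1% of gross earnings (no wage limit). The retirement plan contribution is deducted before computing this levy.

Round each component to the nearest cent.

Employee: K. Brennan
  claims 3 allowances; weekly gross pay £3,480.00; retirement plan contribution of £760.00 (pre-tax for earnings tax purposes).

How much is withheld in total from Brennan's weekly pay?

£282.81

Earnings Tax: taxable = £3,480.00 − £760.00 − 3×£102.00 = £2,414.00
  £192.60 + 19.2% × (£2,414.00 − £2,100.00) = £192.60 + 19.2% × £314.00 = £252.89
Medical Insurance Levy: 1.1% × £2,720.00 = £29.92
Total: £252.89 + £29.92 = £282.81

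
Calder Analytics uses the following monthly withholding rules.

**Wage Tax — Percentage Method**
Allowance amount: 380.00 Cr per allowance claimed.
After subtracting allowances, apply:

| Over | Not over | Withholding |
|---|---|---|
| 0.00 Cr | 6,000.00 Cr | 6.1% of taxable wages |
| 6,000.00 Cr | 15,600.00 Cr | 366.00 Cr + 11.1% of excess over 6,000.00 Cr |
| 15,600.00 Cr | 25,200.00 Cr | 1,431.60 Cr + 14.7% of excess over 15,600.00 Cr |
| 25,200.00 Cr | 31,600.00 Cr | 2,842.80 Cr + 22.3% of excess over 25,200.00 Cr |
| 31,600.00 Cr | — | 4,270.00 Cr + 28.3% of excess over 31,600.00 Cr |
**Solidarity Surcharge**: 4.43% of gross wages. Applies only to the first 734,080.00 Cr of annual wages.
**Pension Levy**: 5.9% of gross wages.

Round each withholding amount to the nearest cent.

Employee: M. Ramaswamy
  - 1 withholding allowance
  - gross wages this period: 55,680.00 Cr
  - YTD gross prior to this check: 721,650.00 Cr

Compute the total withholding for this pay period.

14,812.87 Cr

Wage Tax: taxable = 55,680.00 Cr − 1×380.00 Cr = 55,300.00 Cr
  4,270.00 Cr + 28.3% × (55,300.00 Cr − 31,600.00 Cr) = 4,270.00 Cr + 28.3% × 23,700.00 Cr = 10,977.10 Cr
Solidarity Surcharge: cap 734,080.00 Cr − YTD 721,650.00 Cr = 12,430.00 Cr subject; 4.43% × 12,430.00 Cr = 550.65 Cr
Pension Levy: 5.9% × 55,680.00 Cr = 3,285.12 Cr
Total: 10,977.10 Cr + 550.65 Cr + 3,285.12 Cr = 14,812.87 Cr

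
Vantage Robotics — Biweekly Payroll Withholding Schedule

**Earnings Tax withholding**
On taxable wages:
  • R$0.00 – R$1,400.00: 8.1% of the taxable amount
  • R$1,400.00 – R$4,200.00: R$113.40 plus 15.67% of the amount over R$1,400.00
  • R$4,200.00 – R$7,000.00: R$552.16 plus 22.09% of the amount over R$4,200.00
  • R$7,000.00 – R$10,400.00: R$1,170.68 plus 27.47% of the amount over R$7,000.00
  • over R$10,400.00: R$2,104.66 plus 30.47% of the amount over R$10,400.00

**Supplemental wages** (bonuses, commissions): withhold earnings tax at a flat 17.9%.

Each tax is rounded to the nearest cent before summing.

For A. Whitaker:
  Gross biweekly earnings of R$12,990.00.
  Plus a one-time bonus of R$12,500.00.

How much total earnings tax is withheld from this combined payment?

R$5,131.33

Earnings Tax: taxable = R$12,990.00
  R$2,104.66 + 30.47% × (R$12,990.00 − R$10,400.00) = R$2,104.66 + 30.47% × R$2,590.00 = R$2,893.83
Supplemental (17.9% flat on bonus): 17.9% × R$12,500.00 = R$2,237.50
Total earnings tax: R$2,893.83 + R$2,237.50 = R$5,131.33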